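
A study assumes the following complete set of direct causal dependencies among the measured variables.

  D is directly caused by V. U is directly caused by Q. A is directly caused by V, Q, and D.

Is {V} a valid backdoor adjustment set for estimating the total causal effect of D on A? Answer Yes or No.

Yes

Backdoor paths from D to A (paths whose first edge points into D):
  P1: D <- V -> A
Condition 1 (no descendant of D in the set): holds — descendants of D are {A}; none are in {V}.
Condition 2 (every backdoor path blocked by {V}):
  P1: blocked at fork node V ∈ conditioning set.
{V} satisfies the backdoor criterion.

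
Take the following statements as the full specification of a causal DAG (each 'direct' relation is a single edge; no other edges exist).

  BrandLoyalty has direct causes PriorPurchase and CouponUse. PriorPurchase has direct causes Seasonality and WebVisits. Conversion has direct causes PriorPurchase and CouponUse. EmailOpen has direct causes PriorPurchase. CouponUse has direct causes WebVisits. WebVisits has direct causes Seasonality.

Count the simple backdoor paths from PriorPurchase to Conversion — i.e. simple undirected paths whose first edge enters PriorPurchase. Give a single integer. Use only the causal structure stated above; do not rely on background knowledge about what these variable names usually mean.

2

A backdoor path from PriorPurchase to Conversion is any simple undirected path whose first edge points into PriorPurchase (i.e. leaves PriorPurchase via a parent).
Parents of PriorPurchase: {Seasonality, WebVisits}.
Enumerating:
  P1: PriorPurchase <- Seasonality -> WebVisits -> CouponUse -> Conversion
  P2: PriorPurchase <- WebVisits -> CouponUse -> Conversion
That exhausts the simple backdoor paths. Count: 2.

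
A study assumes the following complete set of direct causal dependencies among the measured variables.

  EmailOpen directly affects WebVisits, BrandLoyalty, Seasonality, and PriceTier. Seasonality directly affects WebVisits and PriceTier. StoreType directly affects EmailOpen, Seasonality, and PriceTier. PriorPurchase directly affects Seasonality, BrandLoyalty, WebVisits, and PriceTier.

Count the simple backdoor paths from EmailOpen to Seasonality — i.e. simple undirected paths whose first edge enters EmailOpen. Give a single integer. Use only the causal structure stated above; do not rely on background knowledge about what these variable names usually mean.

A backdoor path from EmailOpen to Seasonality is any simple undirected path whose first edge points into EmailOpen (i.e. leaves EmailOpen via a parent).
Parents of EmailOpen: {StoreType}.
Enumerating:
  P1: EmailOpen <- StoreType -> Seasonality
  P2: EmailOpen <- StoreType -> PriceTier <- PriorPurchase -> Seasonality
  P3: EmailOpen <- StoreType -> PriceTier <- PriorPurchase -> WebVisits <- Seasonality
  P4: EmailOpen <- StoreType -> PriceTier <- Seasonality
That exhausts the simple backdoor paths. Count: 4.

4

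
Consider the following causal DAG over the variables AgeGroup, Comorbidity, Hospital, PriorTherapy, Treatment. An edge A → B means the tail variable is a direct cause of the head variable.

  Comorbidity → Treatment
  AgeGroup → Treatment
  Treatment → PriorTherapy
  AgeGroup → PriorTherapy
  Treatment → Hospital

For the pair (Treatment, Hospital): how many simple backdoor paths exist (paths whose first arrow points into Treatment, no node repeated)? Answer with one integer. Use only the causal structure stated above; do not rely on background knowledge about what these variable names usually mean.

A backdoor path from Treatment to Hospital is any simple undirected path whose first edge points into Treatment (i.e. leaves Treatment via a parent).
Parents of Treatment: {AgeGroup, Comorbidity}.
No simple path from any parent of Treatment reaches Hospital without revisiting Treatment, so there are no backdoor paths.

0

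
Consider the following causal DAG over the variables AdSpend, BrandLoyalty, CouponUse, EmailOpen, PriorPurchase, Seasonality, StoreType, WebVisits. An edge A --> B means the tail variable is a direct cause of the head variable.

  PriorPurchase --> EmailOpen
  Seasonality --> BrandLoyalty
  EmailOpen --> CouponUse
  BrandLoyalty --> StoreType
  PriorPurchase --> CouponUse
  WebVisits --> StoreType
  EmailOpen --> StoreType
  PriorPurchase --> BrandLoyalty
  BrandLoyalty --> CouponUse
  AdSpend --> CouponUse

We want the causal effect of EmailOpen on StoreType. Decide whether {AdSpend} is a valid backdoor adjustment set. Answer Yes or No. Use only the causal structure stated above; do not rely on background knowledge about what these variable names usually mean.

No

Backdoor paths from EmailOpen to StoreType (paths whose first edge points into EmailOpen):
  P1: EmailOpen <- PriorPurchase -> BrandLoyalty -> StoreType
  P2: EmailOpen <- PriorPurchase -> CouponUse <- BrandLoyalty -> StoreType
Condition 1 (no descendant of EmailOpen in the set): holds — descendants of EmailOpen are {CouponUse, StoreType}; none are in {AdSpend}.
Condition 2 (every backdoor path blocked by {AdSpend}):
  P1: open — no interior node is in the conditioning set.
  P2: blocked at collider CouponUse (neither it nor any descendant is in the conditioning set).
{AdSpend} does not satisfy the backdoor criterion.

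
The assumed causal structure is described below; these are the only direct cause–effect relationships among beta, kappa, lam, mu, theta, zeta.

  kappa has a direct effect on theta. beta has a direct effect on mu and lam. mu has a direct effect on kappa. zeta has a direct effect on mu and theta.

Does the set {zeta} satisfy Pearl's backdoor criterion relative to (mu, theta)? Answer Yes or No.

Backdoor paths from mu to theta (paths whose first edge points into mu):
  P1: mu <- zeta -> theta
Condition 1 (no descendant of mu in the set): holds — descendants of mu are {kappa, theta}; none are in {zeta}.
Condition 2 (every backdoor path blocked by {zeta}):
  P1: blocked at fork node zeta ∈ conditioning set.
{zeta} satisfies the backdoor criterion.

Yes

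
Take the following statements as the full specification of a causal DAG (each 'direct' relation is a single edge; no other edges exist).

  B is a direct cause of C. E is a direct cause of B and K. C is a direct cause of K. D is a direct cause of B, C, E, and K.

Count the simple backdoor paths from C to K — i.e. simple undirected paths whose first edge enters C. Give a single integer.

7

A backdoor path from C to K is any simple undirected path whose first edge points into C (i.e. leaves C via a parent).
Parents of C: {B, D}.
Enumerating:
  P1: C <- D -> E -> K
  P2: C <- D -> B <- E -> K
  P3: C <- D -> K
  P4: C <- B <- D -> E -> K
  P5: C <- B <- D -> K
  P6: C <- B <- E <- D -> K
  P7: C <- B <- E -> K
That exhausts the simple backdoor paths. Count: 7.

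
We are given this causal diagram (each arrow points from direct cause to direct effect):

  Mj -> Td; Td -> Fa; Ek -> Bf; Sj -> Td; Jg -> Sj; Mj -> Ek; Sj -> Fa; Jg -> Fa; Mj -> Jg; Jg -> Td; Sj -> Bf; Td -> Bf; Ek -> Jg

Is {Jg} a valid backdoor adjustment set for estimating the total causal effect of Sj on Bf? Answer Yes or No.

Yes

Backdoor paths from Sj to Bf (paths whose first edge points into Sj):
  P1: Sj <- Jg <- Mj -> Ek -> Bf
  P2: Sj <- Jg <- Mj -> Td -> Bf
  P3: Sj <- Jg <- Ek <- Mj -> Td -> Bf
  P4: Sj <- Jg <- Ek -> Bf
  P5: Sj <- Jg -> Td <- Mj -> Ek -> Bf
  P6: Sj <- Jg -> Td -> Bf
  P7: Sj <- Jg -> Fa <- Td <- Mj -> Ek -> Bf
  P8: Sj <- Jg -> Fa <- Td -> Bf
Condition 1 (no descendant of Sj in the set): holds — descendants of Sj are {Bf, Fa, Td}; none are in {Jg}.
Condition 2 (every backdoor path blocked by {Jg}):
  P1: blocked at chain node Jg ∈ conditioning set.
  P2: blocked at chain node Jg ∈ conditioning set.
  P3: blocked at chain node Jg ∈ conditioning set.
  P4: blocked at chain node Jg ∈ conditioning set.
  P5: blocked at fork node Jg ∈ conditioning set.
  P6: blocked at fork node Jg ∈ conditioning set.
  P7: blocked at fork node Jg ∈ conditioning set.
  P8: blocked at fork node Jg ∈ conditioning set.
{Jg} satisfies the backdoor criterion.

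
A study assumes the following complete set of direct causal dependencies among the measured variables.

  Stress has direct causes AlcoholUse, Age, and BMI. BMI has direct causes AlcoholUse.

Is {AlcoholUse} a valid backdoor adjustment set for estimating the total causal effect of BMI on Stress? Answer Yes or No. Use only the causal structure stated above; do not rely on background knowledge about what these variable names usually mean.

Backdoor paths from BMI to Stress (paths whose first edge points into BMI):
  P1: BMI <- AlcoholUse -> Stress
Condition 1 (no descendant of BMI in the set): holds — descendants of BMI are {Stress}; none are in {AlcoholUse}.
Condition 2 (every backdoor path blocked by {AlcoholUse}):
  P1: blocked at fork node AlcoholUse ∈ conditioning set.
{AlcoholUse} satisfies the backdoor criterion.

Yes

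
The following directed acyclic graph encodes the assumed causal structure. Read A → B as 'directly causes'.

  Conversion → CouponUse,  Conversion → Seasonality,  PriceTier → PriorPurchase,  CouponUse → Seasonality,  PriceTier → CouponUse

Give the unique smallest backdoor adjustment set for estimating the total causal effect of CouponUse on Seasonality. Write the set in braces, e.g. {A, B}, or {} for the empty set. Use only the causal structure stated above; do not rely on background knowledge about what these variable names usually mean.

Variables eligible for adjustment (non-descendants of CouponUse, excluding CouponUse and Seasonality): {Conversion, PriceTier, PriorPurchase}.
Backdoor paths from CouponUse to Seasonality:
  P1: CouponUse <- Conversion -> Seasonality
The empty set is not sufficient: P1 (CouponUse <- Conversion -> Seasonality) has no collider blocking it and no conditioned non-collider, so it is open.
Try {Conversion}:
  P1: blocked at fork node Conversion ∈ conditioning set.
{Conversion} contains no descendant of CouponUse and blocks every backdoor path.
No other singleton works — e.g. {PriceTier} leaves P1 open — so {Conversion} is the unique smallest valid adjustment set.

{Conversion}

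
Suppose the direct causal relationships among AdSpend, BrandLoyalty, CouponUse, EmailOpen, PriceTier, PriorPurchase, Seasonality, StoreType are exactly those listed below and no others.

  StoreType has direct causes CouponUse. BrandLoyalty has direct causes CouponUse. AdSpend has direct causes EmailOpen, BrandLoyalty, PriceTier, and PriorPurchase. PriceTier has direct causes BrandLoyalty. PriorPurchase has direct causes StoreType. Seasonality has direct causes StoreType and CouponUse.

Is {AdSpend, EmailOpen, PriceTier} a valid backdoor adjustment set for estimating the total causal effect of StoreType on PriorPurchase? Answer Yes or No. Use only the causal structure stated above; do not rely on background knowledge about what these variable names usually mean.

No

Backdoor paths from StoreType to PriorPurchase (paths whose first edge points into StoreType):
  P1: StoreType <- CouponUse -> BrandLoyalty -> PriceTier -> AdSpend <- PriorPurchase
  P2: StoreType <- CouponUse -> BrandLoyalty -> AdSpend <- PriorPurchase
Condition 1 (no descendant of StoreType in the set): FAILS — AdSpend is a descendant of StoreType.
Condition 2 (every backdoor path blocked by {AdSpend, EmailOpen, PriceTier}):
  P1: blocked at chain node PriceTier ∈ conditioning set.
  P2: open — collider(s) AdSpend are conditioned on (or have a conditioned descendant) and no non-collider on the path is in the set.
{AdSpend, EmailOpen, PriceTier} does not satisfy the backdoor criterion.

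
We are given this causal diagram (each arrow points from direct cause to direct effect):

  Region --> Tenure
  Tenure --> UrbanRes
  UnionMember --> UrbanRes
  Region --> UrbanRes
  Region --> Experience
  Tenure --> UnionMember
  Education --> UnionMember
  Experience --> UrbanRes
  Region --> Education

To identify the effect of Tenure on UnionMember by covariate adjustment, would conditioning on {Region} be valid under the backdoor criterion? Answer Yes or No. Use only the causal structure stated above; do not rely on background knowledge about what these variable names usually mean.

Backdoor paths from Tenure to UnionMember (paths whose first edge points into Tenure):
  P1: Tenure <- Region -> Experience -> UrbanRes <- UnionMember
  P2: Tenure <- Region -> Education -> UnionMember
  P3: Tenure <- Region -> UrbanRes <- UnionMember
Condition 1 (no descendant of Tenure in the set): holds — descendants of Tenure are {UnionMember, UrbanRes}; none are in {Region}.
Condition 2 (every backdoor path blocked by {Region}):
  P1: blocked at fork node Region ∈ conditioning set.
  P2: blocked at fork node Region ∈ conditioning set.
  P3: blocked at fork node Region ∈ conditioning set.
{Region} satisfies the backdoor criterion.

Yes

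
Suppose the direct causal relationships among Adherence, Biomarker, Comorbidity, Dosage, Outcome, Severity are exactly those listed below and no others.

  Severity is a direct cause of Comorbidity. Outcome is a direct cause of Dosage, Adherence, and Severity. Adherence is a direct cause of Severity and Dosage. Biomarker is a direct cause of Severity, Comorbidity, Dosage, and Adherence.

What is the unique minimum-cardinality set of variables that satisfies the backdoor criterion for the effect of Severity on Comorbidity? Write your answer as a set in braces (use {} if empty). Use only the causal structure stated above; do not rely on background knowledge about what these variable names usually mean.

Variables eligible for adjustment (non-descendants of Severity, excluding Severity and Comorbidity): {Adherence, Biomarker, Dosage, Outcome}.
Backdoor paths from Severity to Comorbidity:
  P1: Severity <- Outcome -> Adherence <- Biomarker -> Comorbidity
  P2: Severity <- Outcome -> Adherence -> Dosage <- Biomarker -> Comorbidity
  P3: Severity <- Outcome -> Dosage <- Biomarker -> Comorbidity
  P4: Severity <- Outcome -> Dosage <- Adherence <- Biomarker -> Comorbidity
  P5: Severity <- Biomarker -> Comorbidity
  P6: Severity <- Adherence <- Outcome -> Dosage <- Biomarker -> Comorbidity
  P7: Severity <- Adherence <- Biomarker -> Comorbidity
  P8: Severity <- Adherence -> Dosage <- Biomarker -> Comorbidity
The empty set is not sufficient: P5 (Severity <- Biomarker -> Comorbidity) has no collider blocking it and no conditioned non-collider, so it is open.
Try {Biomarker}:
  P1: blocked at collider Adherence (neither it nor any descendant is in the conditioning set).
  P2: blocked at collider Dosage (neither it nor any descendant is in the conditioning set).
  P3: blocked at collider Dosage (neither it nor any descendant is in the conditioning set).
  P4: blocked at collider Dosage (neither it nor any descendant is in the conditioning set).
  P5: blocked at fork node Biomarker ∈ conditioning set.
  P6: blocked at collider Dosage (neither it nor any descendant is in the conditioning set).
  P7: blocked at fork node Biomarker ∈ conditioning set.
  P8: blocked at collider Dosage (neither it nor any descendant is in the conditioning set).
{Biomarker} contains no descendant of Severity and blocks every backdoor path.
No other singleton works — e.g. {Outcome} leaves P5 open — so {Biomarker} is the unique smallest valid adjustment set.

{Biomarker}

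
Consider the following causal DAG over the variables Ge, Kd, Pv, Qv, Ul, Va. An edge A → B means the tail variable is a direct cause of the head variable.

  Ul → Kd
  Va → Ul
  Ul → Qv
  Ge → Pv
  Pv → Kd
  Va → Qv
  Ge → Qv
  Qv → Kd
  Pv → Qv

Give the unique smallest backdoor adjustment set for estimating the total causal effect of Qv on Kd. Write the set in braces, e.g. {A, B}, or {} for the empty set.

{Pv, Ul}

Variables eligible for adjustment (non-descendants of Qv, excluding Qv and Kd): {Ge, Pv, Ul, Va}.
Backdoor paths from Qv to Kd:
  P1: Qv <- Ge -> Pv -> Kd
  P2: Qv <- Va -> Ul -> Kd
  P3: Qv <- Ul -> Kd
  P4: Qv <- Pv -> Kd
The empty set is not sufficient: P1 (Qv <- Ge -> Pv -> Kd) has no collider blocking it and no conditioned non-collider, so it is open.
Try {Pv, Ul}:
  P1: blocked at chain node Pv ∈ conditioning set.
  P2: blocked at chain node Ul ∈ conditioning set.
  P3: blocked at fork node Ul ∈ conditioning set.
  P4: blocked at fork node Pv ∈ conditioning set.
{Pv, Ul} contains no descendant of Qv and blocks every backdoor path.
Every element of {Pv, Ul} is needed (dropping Pv leaves P1 open; dropping Ul leaves P2 open), so no proper subset is valid.
Among all size-2 subsets of the eligible variables, only {Pv, Ul} blocks every backdoor path, so it is the unique smallest valid adjustment set.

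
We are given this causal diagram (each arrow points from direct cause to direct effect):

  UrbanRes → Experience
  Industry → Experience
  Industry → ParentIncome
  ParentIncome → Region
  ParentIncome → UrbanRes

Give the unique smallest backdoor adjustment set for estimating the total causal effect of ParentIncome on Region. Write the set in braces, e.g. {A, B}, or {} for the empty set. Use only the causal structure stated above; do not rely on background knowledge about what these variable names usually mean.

{}

Variables eligible for adjustment (non-descendants of ParentIncome, excluding ParentIncome and Region): {Industry}.
Backdoor paths from ParentIncome to Region:
  (none)
With no backdoor paths the empty set already satisfies the criterion, and it is trivially minimal.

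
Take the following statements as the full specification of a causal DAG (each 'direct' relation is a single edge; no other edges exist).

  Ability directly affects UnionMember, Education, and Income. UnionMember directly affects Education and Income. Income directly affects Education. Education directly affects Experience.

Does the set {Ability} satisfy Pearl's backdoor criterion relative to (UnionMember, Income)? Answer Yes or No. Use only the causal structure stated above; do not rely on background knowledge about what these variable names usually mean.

Backdoor paths from UnionMember to Income (paths whose first edge points into UnionMember):
  P1: UnionMember <- Ability -> Income
  P2: UnionMember <- Ability -> Education <- Income
Condition 1 (no descendant of UnionMember in the set): holds — descendants of UnionMember are {Education, Experience, Income}; none are in {Ability}.
Condition 2 (every backdoor path blocked by {Ability}):
  P1: blocked at fork node Ability ∈ conditioning set.
  P2: blocked at fork node Ability ∈ conditioning set.
{Ability} satisfies the backdoor criterion.

Yes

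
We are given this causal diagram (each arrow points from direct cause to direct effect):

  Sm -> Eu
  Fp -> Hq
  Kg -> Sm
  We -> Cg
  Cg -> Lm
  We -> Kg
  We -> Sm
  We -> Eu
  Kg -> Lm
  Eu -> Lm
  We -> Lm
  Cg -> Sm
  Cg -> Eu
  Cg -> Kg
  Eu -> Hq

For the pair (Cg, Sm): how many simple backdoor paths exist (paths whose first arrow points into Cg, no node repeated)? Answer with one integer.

7

A backdoor path from Cg to Sm is any simple undirected path whose first edge points into Cg (i.e. leaves Cg via a parent).
Parents of Cg: {We}.
Enumerating:
  P1: Cg <- We -> Kg -> Sm
  P2: Cg <- We -> Kg -> Lm <- Eu <- Sm
  P3: Cg <- We -> Sm
  P4: Cg <- We -> Eu <- Sm
  P5: Cg <- We -> Eu -> Lm <- Kg -> Sm
  P6: Cg <- We -> Lm <- Kg -> Sm
  P7: Cg <- We -> Lm <- Eu <- Sm
That exhausts the simple backdoor paths. Count: 7.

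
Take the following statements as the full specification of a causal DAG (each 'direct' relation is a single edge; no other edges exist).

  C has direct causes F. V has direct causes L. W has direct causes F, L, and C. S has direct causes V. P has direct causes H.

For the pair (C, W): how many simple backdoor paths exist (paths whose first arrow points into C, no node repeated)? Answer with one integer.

1

A backdoor path from C to W is any simple undirected path whose first edge points into C (i.e. leaves C via a parent).
Parents of C: {F}.
Enumerating:
  P1: C <- F -> W
That exhausts the simple backdoor paths. Count: 1.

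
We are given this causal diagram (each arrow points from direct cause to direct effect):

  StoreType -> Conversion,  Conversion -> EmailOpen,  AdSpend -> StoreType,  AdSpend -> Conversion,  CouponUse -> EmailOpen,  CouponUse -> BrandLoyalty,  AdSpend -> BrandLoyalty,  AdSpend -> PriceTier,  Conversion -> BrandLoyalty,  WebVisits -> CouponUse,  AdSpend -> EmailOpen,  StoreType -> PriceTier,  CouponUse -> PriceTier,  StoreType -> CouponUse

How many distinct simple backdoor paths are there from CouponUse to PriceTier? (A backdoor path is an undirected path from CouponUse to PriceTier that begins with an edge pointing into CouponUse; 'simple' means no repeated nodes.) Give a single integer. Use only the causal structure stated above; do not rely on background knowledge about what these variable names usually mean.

A backdoor path from CouponUse to PriceTier is any simple undirected path whose first edge points into CouponUse (i.e. leaves CouponUse via a parent).
Parents of CouponUse: {StoreType, WebVisits}.
Enumerating:
  P1: CouponUse <- StoreType <- AdSpend -> PriceTier
  P2: CouponUse <- StoreType -> PriceTier
  P3: CouponUse <- StoreType -> Conversion <- AdSpend -> PriceTier
  P4: CouponUse <- StoreType -> Conversion -> EmailOpen <- AdSpend -> PriceTier
  P5: CouponUse <- StoreType -> Conversion -> BrandLoyalty <- AdSpend -> PriceTier
That exhausts the simple backdoor paths. Count: 5.

5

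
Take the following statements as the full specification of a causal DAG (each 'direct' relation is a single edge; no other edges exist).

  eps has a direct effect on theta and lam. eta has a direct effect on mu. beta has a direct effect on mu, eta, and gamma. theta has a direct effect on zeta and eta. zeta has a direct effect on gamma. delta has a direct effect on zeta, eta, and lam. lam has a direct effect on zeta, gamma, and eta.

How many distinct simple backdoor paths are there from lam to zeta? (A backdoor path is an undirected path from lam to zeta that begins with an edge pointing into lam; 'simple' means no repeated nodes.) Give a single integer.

8

A backdoor path from lam to zeta is any simple undirected path whose first edge points into lam (i.e. leaves lam via a parent).
Parents of lam: {delta, eps}.
Enumerating:
  P1: lam <- eps -> theta -> zeta
  P2: lam <- eps -> theta -> eta <- delta -> zeta
  P3: lam <- eps -> theta -> eta <- beta -> gamma <- zeta
  P4: lam <- eps -> theta -> eta -> mu <- beta -> gamma <- zeta
  P5: lam <- delta -> zeta
  P6: lam <- delta -> eta <- theta -> zeta
  P7: lam <- delta -> eta <- beta -> gamma <- zeta
  P8: lam <- delta -> eta -> mu <- beta -> gamma <- zeta
That exhausts the simple backdoor paths. Count: 8.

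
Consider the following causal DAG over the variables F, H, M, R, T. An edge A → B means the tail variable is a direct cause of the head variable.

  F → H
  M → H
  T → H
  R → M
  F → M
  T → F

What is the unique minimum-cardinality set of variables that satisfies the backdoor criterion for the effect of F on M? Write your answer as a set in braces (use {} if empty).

Variables eligible for adjustment (non-descendants of F, excluding F and M): {R, T}.
Backdoor paths from F to M:
  P1: F <- T -> H <- M
Each backdoor path contains an unconditioned collider, so every path is already blocked with the empty conditioning set:
  P1: blocked at collider H (neither it nor any descendant is in the conditioning set).
The empty set is therefore the unique smallest valid set.

{}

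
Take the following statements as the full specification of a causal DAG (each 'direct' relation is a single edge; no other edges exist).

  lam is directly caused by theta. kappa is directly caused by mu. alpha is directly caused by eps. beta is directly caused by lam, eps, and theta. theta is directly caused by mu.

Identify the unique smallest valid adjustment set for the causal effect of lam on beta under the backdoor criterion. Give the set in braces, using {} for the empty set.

{theta}

Variables eligible for adjustment (non-descendants of lam, excluding lam and beta): {alpha, eps, kappa, mu, theta}.
Backdoor paths from lam to beta:
  P1: lam <- theta -> beta
The empty set is not sufficient: P1 (lam <- theta -> beta) has no collider blocking it and no conditioned non-collider, so it is open.
Try {theta}:
  P1: blocked at fork node theta ∈ conditioning set.
{theta} contains no descendant of lam and blocks every backdoor path.
No other singleton works — e.g. {mu} leaves P1 open — so {theta} is the unique smallest valid adjustment set.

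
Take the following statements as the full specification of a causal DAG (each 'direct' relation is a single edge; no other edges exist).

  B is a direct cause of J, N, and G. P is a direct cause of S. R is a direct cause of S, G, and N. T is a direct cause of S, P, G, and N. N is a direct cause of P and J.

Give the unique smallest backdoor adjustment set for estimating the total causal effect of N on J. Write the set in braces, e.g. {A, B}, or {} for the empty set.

Variables eligible for adjustment (non-descendants of N, excluding N and J): {B, G, R, T}.
Backdoor paths from N to J:
  P1: N <- R -> G <- B -> J
  P2: N <- R -> S <- T -> G <- B -> J
  P3: N <- R -> S <- P <- T -> G <- B -> J
  P4: N <- B -> J
  P5: N <- T -> P -> S <- R -> G <- B -> J
  P6: N <- T -> G <- B -> J
  P7: N <- T -> S <- R -> G <- B -> J
The empty set is not sufficient: P4 (N <- B -> J) has no collider blocking it and no conditioned non-collider, so it is open.
Try {B}:
  P1: blocked at collider G (neither it nor any descendant is in the conditioning set).
  P2: blocked at collider S (neither it nor any descendant is in the conditioning set).
  P3: blocked at collider S (neither it nor any descendant is in the conditioning set).
  P4: blocked at fork node B ∈ conditioning set.
  P5: blocked at collider S (neither it nor any descendant is in the conditioning set).
  P6: blocked at collider G (neither it nor any descendant is in the conditioning set).
  P7: blocked at collider S (neither it nor any descendant is in the conditioning set).
{B} contains no descendant of N and blocks every backdoor path.
No other singleton works — e.g. {R} leaves P4 open — so {B} is the unique smallest valid adjustment set.

{B}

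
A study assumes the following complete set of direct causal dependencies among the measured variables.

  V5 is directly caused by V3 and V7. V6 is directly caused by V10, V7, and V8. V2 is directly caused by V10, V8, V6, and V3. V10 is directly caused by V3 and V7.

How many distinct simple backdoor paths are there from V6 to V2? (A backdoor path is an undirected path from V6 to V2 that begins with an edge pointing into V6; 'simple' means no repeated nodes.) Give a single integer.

8

A backdoor path from V6 to V2 is any simple undirected path whose first edge points into V6 (i.e. leaves V6 via a parent).
Parents of V6: {V10, V7, V8}.
Enumerating:
  P1: V6 <- V7 -> V10 <- V3 -> V2
  P2: V6 <- V7 -> V10 -> V2
  P3: V6 <- V7 -> V5 <- V3 -> V10 -> V2
  P4: V6 <- V7 -> V5 <- V3 -> V2
  P5: V6 <- V10 <- V3 -> V2
  P6: V6 <- V10 <- V7 -> V5 <- V3 -> V2
  P7: V6 <- V10 -> V2
  P8: V6 <- V8 -> V2
That exhausts the simple backdoor paths. Count: 8.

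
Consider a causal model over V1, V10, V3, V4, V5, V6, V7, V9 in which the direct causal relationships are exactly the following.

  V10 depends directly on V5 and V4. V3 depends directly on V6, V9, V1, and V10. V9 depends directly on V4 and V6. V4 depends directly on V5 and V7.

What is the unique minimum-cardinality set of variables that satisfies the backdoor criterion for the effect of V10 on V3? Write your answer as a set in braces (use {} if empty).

Variables eligible for adjustment (non-descendants of V10, excluding V10 and V3): {V1, V4, V5, V6, V7, V9}.
Backdoor paths from V10 to V3:
  P1: V10 <- V5 -> V4 -> V9 <- V6 -> V3
  P2: V10 <- V5 -> V4 -> V9 -> V3
  P3: V10 <- V4 -> V9 <- V6 -> V3
  P4: V10 <- V4 -> V9 -> V3
The empty set is not sufficient: P2 (V10 <- V5 -> V4 -> V9 -> V3) has no collider blocking it and no conditioned non-collider, so it is open.
Try {V4}:
  P1: blocked at chain node V4 ∈ conditioning set.
  P2: blocked at chain node V4 ∈ conditioning set.
  P3: blocked at fork node V4 ∈ conditioning set.
  P4: blocked at fork node V4 ∈ conditioning set.
{V4} contains no descendant of V10 and blocks every backdoor path.
No other singleton works — e.g. {V5} leaves P4 open — so {V4} is the unique smallest valid adjustment set.

{V4}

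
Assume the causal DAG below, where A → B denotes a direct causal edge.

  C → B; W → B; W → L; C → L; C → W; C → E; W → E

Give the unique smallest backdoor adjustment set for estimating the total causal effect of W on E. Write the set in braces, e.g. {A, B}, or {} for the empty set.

Variables eligible for adjustment (non-descendants of W, excluding W and E): {C}.
Backdoor paths from W to E:
  P1: W <- C -> E
The empty set is not sufficient: P1 (W <- C -> E) has no collider blocking it and no conditioned non-collider, so it is open.
Try {C}:
  P1: blocked at fork node C ∈ conditioning set.
{C} contains no descendant of W and blocks every backdoor path.
{C} is the unique smallest valid adjustment set.

{C}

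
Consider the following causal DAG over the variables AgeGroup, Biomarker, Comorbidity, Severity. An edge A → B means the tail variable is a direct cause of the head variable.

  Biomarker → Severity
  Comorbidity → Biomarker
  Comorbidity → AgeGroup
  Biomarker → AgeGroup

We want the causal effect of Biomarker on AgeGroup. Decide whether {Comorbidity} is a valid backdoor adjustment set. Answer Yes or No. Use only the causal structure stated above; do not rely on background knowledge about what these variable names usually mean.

Backdoor paths from Biomarker to AgeGroup (paths whose first edge points into Biomarker):
  P1: Biomarker <- Comorbidity -> AgeGroup
Condition 1 (no descendant of Biomarker in the set): holds — descendants of Biomarker are {AgeGroup, Severity}; none are in {Comorbidity}.
Condition 2 (every backdoor path blocked by {Comorbidity}):
  P1: blocked at fork node Comorbidity ∈ conditioning set.
{Comorbidity} satisfies the backdoor criterion.

Yes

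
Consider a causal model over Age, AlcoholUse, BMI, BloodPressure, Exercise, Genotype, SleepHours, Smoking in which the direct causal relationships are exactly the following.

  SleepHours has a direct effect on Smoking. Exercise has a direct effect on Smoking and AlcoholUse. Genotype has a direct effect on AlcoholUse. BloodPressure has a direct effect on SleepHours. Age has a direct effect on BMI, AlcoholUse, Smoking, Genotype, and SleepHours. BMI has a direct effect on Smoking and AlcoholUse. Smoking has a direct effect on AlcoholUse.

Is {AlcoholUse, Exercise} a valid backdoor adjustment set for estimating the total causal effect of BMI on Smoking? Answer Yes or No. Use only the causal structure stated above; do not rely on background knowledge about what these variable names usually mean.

Backdoor paths from BMI to Smoking (paths whose first edge points into BMI):
  P1: BMI <- Age -> Genotype -> AlcoholUse <- Exercise -> Smoking
  P2: BMI <- Age -> Genotype -> AlcoholUse <- Smoking
  P3: BMI <- Age -> SleepHours -> Smoking
  P4: BMI <- Age -> Smoking
  P5: BMI <- Age -> AlcoholUse <- Exercise -> Smoking
  P6: BMI <- Age -> AlcoholUse <- Smoking
Condition 1 (no descendant of BMI in the set): FAILS — AlcoholUse is a descendant of BMI.
Condition 2 (every backdoor path blocked by {AlcoholUse, Exercise}):
  P1: blocked at fork node Exercise ∈ conditioning set.
  P2: open — collider(s) AlcoholUse are conditioned on (or have a conditioned descendant) and no non-collider on the path is in the set.
  P3: open — no interior node is in the conditioning set.
  P4: open — no interior node is in the conditioning set.
  P5: blocked at fork node Exercise ∈ conditioning set.
  P6: open — collider(s) AlcoholUse are conditioned on (or have a conditioned descendant) and no non-collider on the path is in the set.
{AlcoholUse, Exercise} does not satisfy the backdoor criterion.

No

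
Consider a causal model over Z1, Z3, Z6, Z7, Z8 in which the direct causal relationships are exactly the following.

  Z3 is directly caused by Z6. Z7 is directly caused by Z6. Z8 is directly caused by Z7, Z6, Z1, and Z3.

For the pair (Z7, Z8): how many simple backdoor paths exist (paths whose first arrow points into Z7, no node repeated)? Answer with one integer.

A backdoor path from Z7 to Z8 is any simple undirected path whose first edge points into Z7 (i.e. leaves Z7 via a parent).
Parents of Z7: {Z6}.
Enumerating:
  P1: Z7 <- Z6 -> Z3 -> Z8
  P2: Z7 <- Z6 -> Z8
That exhausts the simple backdoor paths. Count: 2.

2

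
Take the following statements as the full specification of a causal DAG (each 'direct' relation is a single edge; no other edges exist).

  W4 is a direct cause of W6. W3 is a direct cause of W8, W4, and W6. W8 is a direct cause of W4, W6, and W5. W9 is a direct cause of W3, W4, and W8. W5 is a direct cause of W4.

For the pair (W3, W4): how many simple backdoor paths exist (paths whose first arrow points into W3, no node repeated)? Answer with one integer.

A backdoor path from W3 to W4 is any simple undirected path whose first edge points into W3 (i.e. leaves W3 via a parent).
Parents of W3: {W9}.
Enumerating:
  P1: W3 <- W9 -> W8 -> W5 -> W4
  P2: W3 <- W9 -> W8 -> W4
  P3: W3 <- W9 -> W8 -> W6 <- W4
  P4: W3 <- W9 -> W4
That exhausts the simple backdoor paths. Count: 4.

4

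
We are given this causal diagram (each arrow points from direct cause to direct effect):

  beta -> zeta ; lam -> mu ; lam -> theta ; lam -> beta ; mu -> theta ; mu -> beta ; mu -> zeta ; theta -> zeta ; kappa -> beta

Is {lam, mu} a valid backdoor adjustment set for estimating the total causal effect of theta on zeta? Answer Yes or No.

Backdoor paths from theta to zeta (paths whose first edge points into theta):
  P1: theta <- lam -> mu -> beta -> zeta
  P2: theta <- lam -> mu -> zeta
  P3: theta <- lam -> beta <- mu -> zeta
  P4: theta <- lam -> beta -> zeta
  P5: theta <- mu <- lam -> beta -> zeta
  P6: theta <- mu -> beta -> zeta
  P7: theta <- mu -> zeta
Condition 1 (no descendant of theta in the set): holds — descendants of theta are {zeta}; none are in {lam, mu}.
Condition 2 (every backdoor path blocked by {lam, mu}):
  P1: blocked at fork node lam ∈ conditioning set.
  P2: blocked at fork node lam ∈ conditioning set.
  P3: blocked at fork node lam ∈ conditioning set.
  P4: blocked at fork node lam ∈ conditioning set.
  P5: blocked at chain node mu ∈ conditioning set.
  P6: blocked at fork node mu ∈ conditioning set.
  P7: blocked at fork node mu ∈ conditioning set.
{lam, mu} satisfies the backdoor criterion.

Yes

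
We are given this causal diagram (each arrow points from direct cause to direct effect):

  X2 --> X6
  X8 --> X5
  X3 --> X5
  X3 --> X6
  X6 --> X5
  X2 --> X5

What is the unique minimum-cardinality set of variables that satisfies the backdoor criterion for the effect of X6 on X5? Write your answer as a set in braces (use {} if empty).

{X2, X3}

Variables eligible for adjustment (non-descendants of X6, excluding X6 and X5): {X2, X3, X8}.
Backdoor paths from X6 to X5:
  P1: X6 <- X3 -> X5
  P2: X6 <- X2 -> X5
The empty set is not sufficient: P1 (X6 <- X3 -> X5) has no collider blocking it and no conditioned non-collider, so it is open.
Try {X2, X3}:
  P1: blocked at fork node X3 ∈ conditioning set.
  P2: blocked at fork node X2 ∈ conditioning set.
{X2, X3} contains no descendant of X6 and blocks every backdoor path.
Every element of {X2, X3} is needed (dropping X2 leaves P2 open; dropping X3 leaves P1 open), so no proper subset is valid.
Among all size-2 subsets of the eligible variables, only {X2, X3} blocks every backdoor path, so it is the unique smallest valid adjustment set.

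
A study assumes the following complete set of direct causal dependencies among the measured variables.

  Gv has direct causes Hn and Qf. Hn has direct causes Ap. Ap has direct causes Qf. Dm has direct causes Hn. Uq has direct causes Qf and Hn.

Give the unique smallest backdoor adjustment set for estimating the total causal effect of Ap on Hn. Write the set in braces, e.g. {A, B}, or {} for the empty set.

Variables eligible for adjustment (non-descendants of Ap, excluding Ap and Hn): {Qf}.
Backdoor paths from Ap to Hn:
  P1: Ap <- Qf -> Uq <- Hn
  P2: Ap <- Qf -> Gv <- Hn
Each backdoor path contains an unconditioned collider, so every path is already blocked with the empty conditioning set:
  P1: blocked at collider Uq (neither it nor any descendant is in the conditioning set).
  P2: blocked at collider Gv (neither it nor any descendant is in the conditioning set).
The empty set is therefore the unique smallest valid set.

{}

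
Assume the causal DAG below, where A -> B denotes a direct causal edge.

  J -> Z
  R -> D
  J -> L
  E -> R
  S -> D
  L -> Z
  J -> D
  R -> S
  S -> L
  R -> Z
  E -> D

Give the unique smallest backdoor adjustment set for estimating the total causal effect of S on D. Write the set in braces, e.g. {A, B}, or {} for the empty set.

Variables eligible for adjustment (non-descendants of S, excluding S and D): {E, J, R}.
Backdoor paths from S to D:
  P1: S <- R <- E -> D
  P2: S <- R -> D
  P3: S <- R -> Z <- J -> D
  P4: S <- R -> Z <- L <- J -> D
The empty set is not sufficient: P1 (S <- R <- E -> D) has no collider blocking it and no conditioned non-collider, so it is open.
Try {R}:
  P1: blocked at chain node R ∈ conditioning set.
  P2: blocked at fork node R ∈ conditioning set.
  P3: blocked at fork node R ∈ conditioning set.
  P4: blocked at fork node R ∈ conditioning set.
{R} contains no descendant of S and blocks every backdoor path.
No other singleton works — e.g. {E} leaves P2 open — so {R} is the unique smallest valid adjustment set.

{R}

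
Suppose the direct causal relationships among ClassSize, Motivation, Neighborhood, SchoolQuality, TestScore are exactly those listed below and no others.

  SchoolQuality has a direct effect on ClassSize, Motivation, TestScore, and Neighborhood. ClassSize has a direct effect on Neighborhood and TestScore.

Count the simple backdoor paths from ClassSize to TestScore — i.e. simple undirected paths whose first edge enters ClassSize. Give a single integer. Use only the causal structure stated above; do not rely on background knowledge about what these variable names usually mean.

A backdoor path from ClassSize to TestScore is any simple undirected path whose first edge points into ClassSize (i.e. leaves ClassSize via a parent).
Parents of ClassSize: {SchoolQuality}.
Enumerating:
  P1: ClassSize <- SchoolQuality -> TestScore
That exhausts the simple backdoor paths. Count: 1.

1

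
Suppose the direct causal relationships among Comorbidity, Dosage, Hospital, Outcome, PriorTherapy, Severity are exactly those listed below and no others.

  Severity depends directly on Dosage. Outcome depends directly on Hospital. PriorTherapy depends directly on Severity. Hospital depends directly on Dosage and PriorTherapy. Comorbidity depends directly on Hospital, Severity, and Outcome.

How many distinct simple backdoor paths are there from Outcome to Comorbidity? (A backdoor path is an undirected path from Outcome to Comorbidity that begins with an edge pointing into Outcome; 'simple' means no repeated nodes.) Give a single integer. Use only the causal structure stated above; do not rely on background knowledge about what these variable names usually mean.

3

A backdoor path from Outcome to Comorbidity is any simple undirected path whose first edge points into Outcome (i.e. leaves Outcome via a parent).
Parents of Outcome: {Hospital}.
Enumerating:
  P1: Outcome <- Hospital <- Dosage -> Severity -> Comorbidity
  P2: Outcome <- Hospital <- PriorTherapy <- Severity -> Comorbidity
  P3: Outcome <- Hospital -> Comorbidity
That exhausts the simple backdoor paths. Count: 3.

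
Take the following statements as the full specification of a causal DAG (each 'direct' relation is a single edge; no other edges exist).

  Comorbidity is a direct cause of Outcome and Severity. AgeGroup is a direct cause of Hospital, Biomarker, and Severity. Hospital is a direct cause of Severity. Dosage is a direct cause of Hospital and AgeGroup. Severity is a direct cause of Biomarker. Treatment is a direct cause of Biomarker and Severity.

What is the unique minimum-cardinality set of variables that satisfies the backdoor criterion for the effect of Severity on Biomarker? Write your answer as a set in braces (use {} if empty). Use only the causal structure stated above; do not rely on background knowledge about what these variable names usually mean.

{AgeGroup, Treatment}

Variables eligible for adjustment (non-descendants of Severity, excluding Severity and Biomarker): {AgeGroup, Comorbidity, Dosage, Hospital, Outcome, Treatment}.
Backdoor paths from Severity to Biomarker:
  P1: Severity <- AgeGroup -> Biomarker
  P2: Severity <- Treatment -> Biomarker
  P3: Severity <- Hospital <- Dosage -> AgeGroup -> Biomarker
  P4: Severity <- Hospital <- AgeGroup -> Biomarker
The empty set is not sufficient: P1 (Severity <- AgeGroup -> Biomarker) has no collider blocking it and no conditioned non-collider, so it is open.
Try {AgeGroup, Treatment}:
  P1: blocked at fork node AgeGroup ∈ conditioning set.
  P2: blocked at fork node Treatment ∈ conditioning set.
  P3: blocked at chain node AgeGroup ∈ conditioning set.
  P4: blocked at fork node AgeGroup ∈ conditioning set.
{AgeGroup, Treatment} contains no descendant of Severity and blocks every backdoor path.
Every element of {AgeGroup, Treatment} is needed (dropping AgeGroup leaves P1 open; dropping Treatment leaves P2 open), so no proper subset is valid.
Among all size-2 subsets of the eligible variables, only {AgeGroup, Treatment} blocks every backdoor path, so it is the unique smallest valid adjustment set.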